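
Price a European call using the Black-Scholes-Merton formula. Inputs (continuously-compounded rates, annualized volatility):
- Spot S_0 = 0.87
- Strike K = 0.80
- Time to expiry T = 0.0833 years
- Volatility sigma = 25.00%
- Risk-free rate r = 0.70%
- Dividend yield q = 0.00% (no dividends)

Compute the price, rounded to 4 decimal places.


d1 = (ln(S/K) + (r - q + 0.5*sigma^2) * T) / (sigma * sqrt(T)) = 1.20668693
d2 = d1 - sigma * sqrt(T) = 1.13453258
exp(-rT) = 0.99941707; exp(-qT) = 1.00000000
C = S_0 * exp(-qT) * N(d1) - K * exp(-rT) * N(d2)
N(d1) = 0.88622363; N(d2) = 0.87171439
C = 0.8700 * 1.00000000 * 0.88622363 - 0.8000 * 0.99941707 * 0.87171439 = 0.0740

Answer: Price = 0.0740


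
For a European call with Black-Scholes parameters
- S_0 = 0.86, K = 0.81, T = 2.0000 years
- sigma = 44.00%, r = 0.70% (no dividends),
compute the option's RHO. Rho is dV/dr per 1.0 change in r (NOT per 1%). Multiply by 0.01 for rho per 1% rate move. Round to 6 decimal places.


d1 = 0.4298857952; d2 = -0.1923681723
phi(d1) = 0.3637314597; exp(-qT) = 1.0000000000; exp(-rT) = 0.9860975443
N(d2) = 0.4237269108
Rho = K*T*exp(-rT)*N(d2) = 0.8100 * 2.0000 * 0.9860975443 * 0.4237269108 = 0.676894

Answer: Rho = 0.676894


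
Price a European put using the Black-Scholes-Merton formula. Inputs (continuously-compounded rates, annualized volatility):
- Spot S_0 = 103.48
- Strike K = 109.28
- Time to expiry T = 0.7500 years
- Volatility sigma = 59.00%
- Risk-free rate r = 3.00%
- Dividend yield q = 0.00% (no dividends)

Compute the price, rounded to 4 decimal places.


d1 = (ln(S/K) + (r - q + 0.5*sigma^2) * T) / (sigma * sqrt(T)) = 0.19278109
d2 = d1 - sigma * sqrt(T) = -0.31817389
exp(-rT) = 0.97775124; exp(-qT) = 1.00000000
P = K * exp(-rT) * N(-d2) - S_0 * exp(-qT) * N(-d1)
N(-d1) = 0.42356521; N(-d2) = 0.62482348
P = 109.2800 * 0.97775124 * 0.62482348 - 103.4800 * 1.00000000 * 0.42356521 = 22.9310

Answer: Price = 22.9310


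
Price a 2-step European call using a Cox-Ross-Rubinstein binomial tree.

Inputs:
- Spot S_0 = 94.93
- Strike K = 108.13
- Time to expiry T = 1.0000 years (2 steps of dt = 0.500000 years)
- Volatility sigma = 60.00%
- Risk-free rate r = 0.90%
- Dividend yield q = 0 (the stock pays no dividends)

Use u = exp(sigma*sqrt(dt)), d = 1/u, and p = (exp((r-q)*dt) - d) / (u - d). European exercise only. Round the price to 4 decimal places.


Answer: Price = V(0,0) = 18.0796

Derivation:
dt = T/N = 0.500000
u = exp(sigma*sqrt(dt)) = 1.528465; d = 1/u = 0.654251
p = (exp((r-q)*dt) - d) / (u - d) = 0.400656
Discount per step: exp(-r*dt) = 0.995510
Stock lattice S(k, i) with i counting down-moves:
  k=0: S(0,0) = 94.9300
  k=1: S(1,0) = 145.0972; S(1,1) = 62.1081
  k=2: S(2,0) = 221.7760; S(2,1) = 94.9300; S(2,2) = 40.6343
Terminal payoffs V(N, i) = max(S_T - K, 0):
  V(2,0) = 113.646011; V(2,1) = 0.000000; V(2,2) = 0.000000
Backward induction: V(k, i) = exp(-r*dt) * [p * V(k+1, i) + (1-p) * V(k+1, i+1)].
  V(1,0) = exp(-r*dt) * [p*113.646011 + (1-p)*0.000000] = 45.328510
  V(1,1) = exp(-r*dt) * [p*0.000000 + (1-p)*0.000000] = 0.000000
  V(0,0) = exp(-r*dt) * [p*45.328510 + (1-p)*0.000000] = 18.079595


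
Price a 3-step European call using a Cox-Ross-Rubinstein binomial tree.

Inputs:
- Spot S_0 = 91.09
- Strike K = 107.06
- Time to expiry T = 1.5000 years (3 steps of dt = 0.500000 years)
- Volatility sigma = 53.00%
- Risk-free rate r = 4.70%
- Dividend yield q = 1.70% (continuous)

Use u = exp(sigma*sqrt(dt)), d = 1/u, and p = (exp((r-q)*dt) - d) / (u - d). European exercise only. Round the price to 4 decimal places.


dt = T/N = 0.500000
u = exp(sigma*sqrt(dt)) = 1.454652; d = 1/u = 0.687450
p = (exp((r-q)*dt) - d) / (u - d) = 0.427089
Discount per step: exp(-r*dt) = 0.976774
Stock lattice S(k, i) with i counting down-moves:
  k=0: S(0,0) = 91.0900
  k=1: S(1,0) = 132.5042; S(1,1) = 62.6198
  k=2: S(2,0) = 192.7475; S(2,1) = 91.0900; S(2,2) = 43.0480
  k=3: S(3,0) = 280.3806; S(3,1) = 132.5042; S(3,2) = 62.6198; S(3,3) = 29.5933
Terminal payoffs V(N, i) = max(S_T - K, 0):
  V(3,0) = 173.320557; V(3,1) = 25.444237; V(3,2) = 0.000000; V(3,3) = 0.000000
Backward induction: V(k, i) = exp(-r*dt) * [p * V(k+1, i) + (1-p) * V(k+1, i+1)].
  V(2,0) = exp(-r*dt) * [p*173.320557 + (1-p)*25.444237] = 86.542701
  V(2,1) = exp(-r*dt) * [p*25.444237 + (1-p)*0.000000] = 10.614550
  V(2,2) = exp(-r*dt) * [p*0.000000 + (1-p)*0.000000] = 0.000000
  V(1,0) = exp(-r*dt) * [p*86.542701 + (1-p)*10.614550] = 42.042895
  V(1,1) = exp(-r*dt) * [p*10.614550 + (1-p)*0.000000] = 4.428062
  V(0,0) = exp(-r*dt) * [p*42.042895 + (1-p)*4.428062] = 20.016962

Answer: Price = V(0,0) = 20.0170


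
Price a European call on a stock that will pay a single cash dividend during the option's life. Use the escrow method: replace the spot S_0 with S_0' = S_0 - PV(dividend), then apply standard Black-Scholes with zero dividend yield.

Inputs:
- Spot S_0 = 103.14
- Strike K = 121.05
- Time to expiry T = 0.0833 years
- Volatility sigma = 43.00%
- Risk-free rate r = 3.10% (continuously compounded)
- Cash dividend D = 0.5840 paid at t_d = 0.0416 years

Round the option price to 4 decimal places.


PV(D) = D * exp(-r * t_d) = 0.5840 * 0.99871123 = 0.58324736
S_0' = S_0 - PV(D) = 103.1400 - 0.58324736 = 102.55675264
d1 = (ln(S_0'/K) + (r + sigma^2/2)*T) / (sigma*sqrt(T)) = -1.25299841
d2 = d1 - sigma*sqrt(T) = -1.37710389
exp(-rT) = 0.99742103
N(d1) = 0.10510314; N(d2) = 0.08424006
C = S_0' * N(d1) - K * exp(-rT) * N(d2) = 102.55675264 * 0.10510314 - 121.0500 * 0.99742103 * 0.08424006 = 0.6081

Answer: Price = 0.6081


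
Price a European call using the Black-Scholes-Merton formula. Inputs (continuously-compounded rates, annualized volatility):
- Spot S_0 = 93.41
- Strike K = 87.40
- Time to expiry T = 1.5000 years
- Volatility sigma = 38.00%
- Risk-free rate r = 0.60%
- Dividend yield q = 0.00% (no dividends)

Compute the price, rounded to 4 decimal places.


d1 = (ln(S/K) + (r - q + 0.5*sigma^2) * T) / (sigma * sqrt(T)) = 0.39493321
d2 = d1 - sigma * sqrt(T) = -0.07046984
exp(-rT) = 0.99104038; exp(-qT) = 1.00000000
C = S_0 * exp(-qT) * N(d1) - K * exp(-rT) * N(d2)
N(d1) = 0.65355391; N(d2) = 0.47190985
C = 93.4100 * 1.00000000 * 0.65355391 - 87.4000 * 0.99104038 * 0.47190985 = 20.1731

Answer: Price = 20.1731


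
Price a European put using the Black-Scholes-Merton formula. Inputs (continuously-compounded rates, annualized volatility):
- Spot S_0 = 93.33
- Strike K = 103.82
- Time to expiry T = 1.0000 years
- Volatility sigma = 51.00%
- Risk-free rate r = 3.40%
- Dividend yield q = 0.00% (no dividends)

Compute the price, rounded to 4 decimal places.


d1 = (ln(S/K) + (r - q + 0.5*sigma^2) * T) / (sigma * sqrt(T)) = 0.11280974
d2 = d1 - sigma * sqrt(T) = -0.39719026
exp(-rT) = 0.96657150; exp(-qT) = 1.00000000
P = K * exp(-rT) * N(-d2) - S_0 * exp(-qT) * N(-d1)
N(-d1) = 0.45509070; N(-d2) = 0.65438642
P = 103.8200 * 0.96657150 * 0.65438642 - 93.3300 * 1.00000000 * 0.45509070 = 23.1937

Answer: Price = 23.1937


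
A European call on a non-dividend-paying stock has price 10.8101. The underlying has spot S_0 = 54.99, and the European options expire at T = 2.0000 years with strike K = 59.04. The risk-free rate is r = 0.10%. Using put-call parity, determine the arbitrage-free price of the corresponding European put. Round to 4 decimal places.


Put-call parity: C - P = S_0 * exp(-qT) - K * exp(-rT).
S_0 * exp(-qT) = 54.9900 * 1.00000000 = 54.99000000
K * exp(-rT) = 59.0400 * 0.99800200 = 58.92203800
P = C - S*exp(-qT) + K*exp(-rT)
P = 10.8101 - 54.99000000 + 58.92203800 = 14.7421

Answer: Put price = 14.7421


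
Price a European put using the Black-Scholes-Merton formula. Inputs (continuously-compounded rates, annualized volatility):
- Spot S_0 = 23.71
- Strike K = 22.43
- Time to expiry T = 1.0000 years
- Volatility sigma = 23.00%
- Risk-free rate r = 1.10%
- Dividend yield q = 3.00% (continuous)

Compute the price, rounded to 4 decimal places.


d1 = (ln(S/K) + (r - q + 0.5*sigma^2) * T) / (sigma * sqrt(T)) = 0.27368501
d2 = d1 - sigma * sqrt(T) = 0.04368501
exp(-rT) = 0.98906028; exp(-qT) = 0.97044553
P = K * exp(-rT) * N(-d2) - S_0 * exp(-qT) * N(-d1)
N(-d1) = 0.39216335; N(-d2) = 0.48257775
P = 22.4300 * 0.98906028 * 0.48257775 - 23.7100 * 0.97044553 * 0.39216335 = 1.6824

Answer: Price = 1.6824


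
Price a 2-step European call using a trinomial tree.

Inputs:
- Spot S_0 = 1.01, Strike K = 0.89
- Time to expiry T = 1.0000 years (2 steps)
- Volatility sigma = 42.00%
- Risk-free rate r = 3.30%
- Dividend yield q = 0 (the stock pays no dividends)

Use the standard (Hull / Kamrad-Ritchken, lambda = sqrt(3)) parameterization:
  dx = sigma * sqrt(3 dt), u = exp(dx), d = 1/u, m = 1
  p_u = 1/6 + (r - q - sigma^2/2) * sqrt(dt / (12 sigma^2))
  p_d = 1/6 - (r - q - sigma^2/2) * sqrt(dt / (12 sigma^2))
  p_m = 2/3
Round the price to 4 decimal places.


dt = T/N = 0.500000; dx = sigma*sqrt(3*dt) = 0.514393
u = exp(dx) = 1.672623; d = 1/u = 0.597863
p_u = 0.139839, p_m = 0.666667, p_d = 0.193494
Discount per step: exp(-r*dt) = 0.983635
Stock lattice S(k, j) with j the centered position index:
  k=0: S(0,+0) = 1.0100
  k=1: S(1,-1) = 0.6038; S(1,+0) = 1.0100; S(1,+1) = 1.6893
  k=2: S(2,-2) = 0.3610; S(2,-1) = 0.6038; S(2,+0) = 1.0100; S(2,+1) = 1.6893; S(2,+2) = 2.8256
Terminal payoffs V(N, j) = max(S_T - K, 0):
  V(2,-2) = 0.000000; V(2,-1) = 0.000000; V(2,+0) = 0.120000; V(2,+1) = 0.799349; V(2,+2) = 1.935643
Backward induction: V(k, j) = exp(-r*dt) * [p_u * V(k+1, j+1) + p_m * V(k+1, j) + p_d * V(k+1, j-1)]
  V(1,-1) = exp(-r*dt) * [p_u*0.120000 + p_m*0.000000 + p_d*0.000000] = 0.016506
  V(1,+0) = exp(-r*dt) * [p_u*0.799349 + p_m*0.120000 + p_d*0.000000] = 0.188642
  V(1,+1) = exp(-r*dt) * [p_u*1.935643 + p_m*0.799349 + p_d*0.120000] = 0.813267
  V(0,+0) = exp(-r*dt) * [p_u*0.813267 + p_m*0.188642 + p_d*0.016506] = 0.238710

Answer: Price = V(0,0) = 0.2387


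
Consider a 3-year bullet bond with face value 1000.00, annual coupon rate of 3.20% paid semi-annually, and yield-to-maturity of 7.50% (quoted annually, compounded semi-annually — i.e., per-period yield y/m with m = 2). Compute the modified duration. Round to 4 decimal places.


Coupon per period c = face * coupon_rate / m = 16.000000
Periods per year m = 2; per-period yield y/m = 0.037500
Number of cashflows N = 6
Cashflows (t years, CF_t, discount factor 1/(1+y/m)^(m*t), PV):
  t = 0.5000: CF_t = 16.000000, DF = 0.963855, PV = 15.421687
  t = 1.0000: CF_t = 16.000000, DF = 0.929017, PV = 14.864276
  t = 1.5000: CF_t = 16.000000, DF = 0.895438, PV = 14.327013
  t = 2.0000: CF_t = 16.000000, DF = 0.863073, PV = 13.809170
  t = 2.5000: CF_t = 16.000000, DF = 0.831878, PV = 13.310043
  t = 3.0000: CF_t = 1016.000000, DF = 0.801810, PV = 814.638771
Price P = sum_t PV_t = 886.370960
First compute Macaulay numerator sum_t t * PV_t:
  t * PV_t at t = 0.5000: 7.710843
  t * PV_t at t = 1.0000: 14.864276
  t * PV_t at t = 1.5000: 21.490520
  t * PV_t at t = 2.0000: 27.618339
  t * PV_t at t = 2.5000: 33.275107
  t * PV_t at t = 3.0000: 2443.916313
Macaulay duration D = 2548.875400 / 886.370960 = 2.875631
Modified duration = D / (1 + y/m) = 2.875631 / (1 + 0.037500) = 2.771692

Answer: Modified duration = 2.7717


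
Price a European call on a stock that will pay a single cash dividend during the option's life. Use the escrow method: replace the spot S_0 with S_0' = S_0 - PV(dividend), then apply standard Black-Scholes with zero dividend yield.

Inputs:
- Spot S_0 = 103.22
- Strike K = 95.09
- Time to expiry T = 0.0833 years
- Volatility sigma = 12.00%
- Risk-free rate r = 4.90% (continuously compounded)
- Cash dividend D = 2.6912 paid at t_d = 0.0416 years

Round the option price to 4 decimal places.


Answer: Price = 5.8897

Derivation:
PV(D) = D * exp(-r * t_d) = 2.6912 * 0.99796368 = 2.68571985
S_0' = S_0 - PV(D) = 103.2200 - 2.68571985 = 100.53428015
d1 = (ln(S_0'/K) + (r + sigma^2/2)*T) / (sigma*sqrt(T)) = 1.74268816
d2 = d1 - sigma*sqrt(T) = 1.70805407
exp(-rT) = 0.99592662
N(d1) = 0.95930595; N(d2) = 0.95618685
C = S_0' * N(d1) - K * exp(-rT) * N(d2) = 100.53428015 * 0.95930595 - 95.0900 * 0.99592662 * 0.95618685 = 5.8897


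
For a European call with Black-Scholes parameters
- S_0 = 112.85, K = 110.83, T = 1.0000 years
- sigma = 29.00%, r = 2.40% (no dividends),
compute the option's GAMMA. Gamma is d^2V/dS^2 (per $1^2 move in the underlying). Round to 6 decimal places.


d1 = 0.2900414051; d2 = 0.0000414051
phi(d1) = 0.3825099773; exp(-qT) = 1.0000000000; exp(-rT) = 0.9762857098
Gamma = exp(-qT) * phi(d1) / (S * sigma * sqrt(T)) = 1.0000000000 * 0.3825099773 / (112.8500 * 0.2900 * 1.0000000000) = 0.011688

Answer: Gamma = 0.011688


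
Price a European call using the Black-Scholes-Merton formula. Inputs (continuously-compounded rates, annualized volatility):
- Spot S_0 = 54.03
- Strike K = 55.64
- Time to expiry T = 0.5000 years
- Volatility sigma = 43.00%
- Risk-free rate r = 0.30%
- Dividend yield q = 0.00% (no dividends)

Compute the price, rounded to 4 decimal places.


Answer: Price = 5.8852

Derivation:
d1 = (ln(S/K) + (r - q + 0.5*sigma^2) * T) / (sigma * sqrt(T)) = 0.06039047
d2 = d1 - sigma * sqrt(T) = -0.24366544
exp(-rT) = 0.99850112; exp(-qT) = 1.00000000
C = S_0 * exp(-qT) * N(d1) - K * exp(-rT) * N(d2)
N(d1) = 0.52407768; N(d2) = 0.40374497
C = 54.0300 * 1.00000000 * 0.52407768 - 55.6400 * 0.99850112 * 0.40374497 = 5.8852


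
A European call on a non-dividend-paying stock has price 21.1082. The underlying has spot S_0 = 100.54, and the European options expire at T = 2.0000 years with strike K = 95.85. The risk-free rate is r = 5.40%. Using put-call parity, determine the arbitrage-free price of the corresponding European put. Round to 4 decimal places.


Answer: Put price = 6.6058

Derivation:
Put-call parity: C - P = S_0 * exp(-qT) - K * exp(-rT).
S_0 * exp(-qT) = 100.5400 * 1.00000000 = 100.54000000
K * exp(-rT) = 95.8500 * 0.89762760 = 86.03760512
P = C - S*exp(-qT) + K*exp(-rT)
P = 21.1082 - 100.54000000 + 86.03760512 = 6.6058


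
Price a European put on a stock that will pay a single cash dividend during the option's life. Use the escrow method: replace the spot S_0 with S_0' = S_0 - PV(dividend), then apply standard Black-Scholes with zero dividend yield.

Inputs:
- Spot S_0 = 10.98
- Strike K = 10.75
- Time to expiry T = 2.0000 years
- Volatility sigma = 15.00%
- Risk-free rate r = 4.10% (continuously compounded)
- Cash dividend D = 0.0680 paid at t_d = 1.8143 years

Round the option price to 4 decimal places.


PV(D) = D * exp(-r * t_d) = 0.0680 * 0.92831302 = 0.06312529
S_0' = S_0 - PV(D) = 10.9800 - 0.06312529 = 10.91687471
d1 = (ln(S_0'/K) + (r + sigma^2/2)*T) / (sigma*sqrt(T)) = 0.56523277
d2 = d1 - sigma*sqrt(T) = 0.35310073
exp(-rT) = 0.92127196
N(-d1) = 0.28595773; N(-d2) = 0.36200646
P = K * exp(-rT) * N(-d2) - S_0' * N(-d1) = 10.7500 * 0.92127196 * 0.36200646 - 10.91687471 * 0.28595773 = 0.4634

Answer: Price = 0.4634


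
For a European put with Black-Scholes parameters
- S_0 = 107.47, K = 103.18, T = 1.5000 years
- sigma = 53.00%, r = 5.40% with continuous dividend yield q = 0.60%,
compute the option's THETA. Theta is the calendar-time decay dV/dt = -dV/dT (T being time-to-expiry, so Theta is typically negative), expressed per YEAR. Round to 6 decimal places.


d1 = 0.4982349995; d2 = -0.1508797823
phi(d1) = 0.3523756128; exp(-qT) = 0.9910403788; exp(-rT) = 0.9221936914
Theta = -S*exp(-qT)*phi(d1)*sigma/(2*sqrt(T)) + r*K*exp(-rT)*N(-d2) - q*S*exp(-qT)*N(-d1)
N(-d1) = 0.3091592081; N(-d2) = 0.5599647254; sqrt(T) = 1.2247448714
Term 1 = -107.4700 * 0.9910403788 * 0.3523756128 * 0.5300 / (2 * 1.2247448714) = -8.1205358334
Term 2 = 0.0540 * 103.1800 * 0.9221936914 * 0.5599647254 = 2.8772135711
Term 3 = -0.0060 * 107.4700 * 0.9910403788 * 0.3091592081 = -0.1975659218
Theta = -8.1205358334 + (2.8772135711) + (-0.1975659218) = -5.440888

Answer: Theta = -5.440888


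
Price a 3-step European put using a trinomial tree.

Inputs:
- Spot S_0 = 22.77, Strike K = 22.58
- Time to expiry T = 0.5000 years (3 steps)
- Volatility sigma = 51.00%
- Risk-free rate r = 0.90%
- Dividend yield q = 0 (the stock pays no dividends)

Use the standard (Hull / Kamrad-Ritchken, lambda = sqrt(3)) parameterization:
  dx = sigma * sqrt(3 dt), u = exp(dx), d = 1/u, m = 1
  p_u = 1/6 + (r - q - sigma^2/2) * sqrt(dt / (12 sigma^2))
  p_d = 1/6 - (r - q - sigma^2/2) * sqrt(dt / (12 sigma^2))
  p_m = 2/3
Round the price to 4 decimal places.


dt = T/N = 0.166667; dx = sigma*sqrt(3*dt) = 0.360624
u = exp(dx) = 1.434225; d = 1/u = 0.697241
p_u = 0.138694, p_m = 0.666667, p_d = 0.194639
Discount per step: exp(-r*dt) = 0.998501
Stock lattice S(k, j) with j the centered position index:
  k=0: S(0,+0) = 22.7700
  k=1: S(1,-1) = 15.8762; S(1,+0) = 22.7700; S(1,+1) = 32.6573
  k=2: S(2,-2) = 11.0695; S(2,-1) = 15.8762; S(2,+0) = 22.7700; S(2,+1) = 32.6573; S(2,+2) = 46.8379
  k=3: S(3,-3) = 7.7181; S(3,-2) = 11.0695; S(3,-1) = 15.8762; S(3,+0) = 22.7700; S(3,+1) = 32.6573; S(3,+2) = 46.8379; S(3,+3) = 67.1761
Terminal payoffs V(N, j) = max(K - S_T, 0):
  V(3,-3) = 14.861882; V(3,-2) = 11.510485; V(3,-1) = 6.703827; V(3,+0) = 0.000000; V(3,+1) = 0.000000; V(3,+2) = 0.000000; V(3,+3) = 0.000000
Backward induction: V(k, j) = exp(-r*dt) * [p_u * V(k+1, j+1) + p_m * V(k+1, j) + p_d * V(k+1, j-1)]
  V(2,-2) = exp(-r*dt) * [p_u*6.703827 + p_m*11.510485 + p_d*14.861882] = 11.478910
  V(2,-1) = exp(-r*dt) * [p_u*0.000000 + p_m*6.703827 + p_d*11.510485] = 6.699550
  V(2,+0) = exp(-r*dt) * [p_u*0.000000 + p_m*0.000000 + p_d*6.703827] = 1.302870
  V(2,+1) = exp(-r*dt) * [p_u*0.000000 + p_m*0.000000 + p_d*0.000000] = 0.000000
  V(2,+2) = exp(-r*dt) * [p_u*0.000000 + p_m*0.000000 + p_d*0.000000] = 0.000000
  V(1,-1) = exp(-r*dt) * [p_u*1.302870 + p_m*6.699550 + p_d*11.478910] = 6.870997
  V(1,+0) = exp(-r*dt) * [p_u*0.000000 + p_m*1.302870 + p_d*6.699550] = 2.169317
  V(1,+1) = exp(-r*dt) * [p_u*0.000000 + p_m*0.000000 + p_d*1.302870] = 0.253209
  V(0,+0) = exp(-r*dt) * [p_u*0.253209 + p_m*2.169317 + p_d*6.870997] = 2.814469

Answer: Price = V(0,0) = 2.8145


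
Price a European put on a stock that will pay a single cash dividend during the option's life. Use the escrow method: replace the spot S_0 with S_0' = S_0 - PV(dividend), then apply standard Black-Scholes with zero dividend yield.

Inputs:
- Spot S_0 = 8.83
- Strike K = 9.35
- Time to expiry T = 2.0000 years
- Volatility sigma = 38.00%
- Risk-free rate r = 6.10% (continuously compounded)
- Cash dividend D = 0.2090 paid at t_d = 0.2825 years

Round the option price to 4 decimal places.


PV(D) = D * exp(-r * t_d) = 0.2090 * 0.98291513 = 0.20542926
S_0' = S_0 - PV(D) = 8.8300 - 0.20542926 = 8.62457074
d1 = (ln(S_0'/K) + (r + sigma^2/2)*T) / (sigma*sqrt(T)) = 0.34543813
d2 = d1 - sigma*sqrt(T) = -0.19196303
exp(-rT) = 0.88514837
N(-d1) = 0.36488251; N(-d2) = 0.57611442
P = K * exp(-rT) * N(-d2) - S_0' * N(-d1) = 9.3500 * 0.88514837 * 0.57611442 - 8.62457074 * 0.36488251 = 1.6210

Answer: Price = 1.6210


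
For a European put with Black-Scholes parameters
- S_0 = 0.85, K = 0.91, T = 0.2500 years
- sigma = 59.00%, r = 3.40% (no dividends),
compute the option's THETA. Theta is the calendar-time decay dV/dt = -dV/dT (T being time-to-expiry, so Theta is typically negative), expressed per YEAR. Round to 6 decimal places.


Answer: Theta = -0.180233

Derivation:
d1 = -0.0549008475; d2 = -0.3499008475
phi(d1) = 0.3983415066; exp(-qT) = 1.0000000000; exp(-rT) = 0.9915360229
Theta = -S*exp(-qT)*phi(d1)*sigma/(2*sqrt(T)) + r*K*exp(-rT)*N(-d2) - q*S*exp(-qT)*N(-d1)
N(-d1) = 0.5218912717; N(-d2) = 0.6367934445; sqrt(T) = 0.5000000000
Term 1 = -0.8500 * 1.0000000000 * 0.3983415066 * 0.5900 / (2 * 0.5000000000) = -0.1997682656
Term 2 = 0.0340 * 0.9100 * 0.9915360229 * 0.6367934445 = 0.0195356286
Term 3 = 0 (no dividend yield, q = 0)
Theta = -0.1997682656 + (0.0195356286) + (0.0000000000) = -0.180233


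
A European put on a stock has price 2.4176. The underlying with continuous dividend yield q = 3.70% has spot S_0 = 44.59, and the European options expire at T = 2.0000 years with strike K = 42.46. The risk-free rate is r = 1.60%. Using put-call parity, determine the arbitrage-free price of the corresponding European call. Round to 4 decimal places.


Put-call parity: C - P = S_0 * exp(-qT) - K * exp(-rT).
S_0 * exp(-qT) = 44.5900 * 0.92867169 = 41.40947083
K * exp(-rT) = 42.4600 * 0.96850658 = 41.12278948
C = P + S*exp(-qT) - K*exp(-rT)
C = 2.4176 + 41.40947083 - 41.12278948 = 2.7043

Answer: Call price = 2.7043


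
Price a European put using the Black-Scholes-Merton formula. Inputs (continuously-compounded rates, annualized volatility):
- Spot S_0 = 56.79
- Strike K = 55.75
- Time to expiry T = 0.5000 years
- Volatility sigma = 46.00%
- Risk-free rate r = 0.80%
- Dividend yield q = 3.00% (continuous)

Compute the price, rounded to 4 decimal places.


d1 = (ln(S/K) + (r - q + 0.5*sigma^2) * T) / (sigma * sqrt(T)) = 0.18563964
d2 = d1 - sigma * sqrt(T) = -0.13962948
exp(-rT) = 0.99600799; exp(-qT) = 0.98511194
P = K * exp(-rT) * N(-d2) - S_0 * exp(-qT) * N(-d1)
N(-d1) = 0.42636368; N(-d2) = 0.55552362
P = 55.7500 * 0.99600799 * 0.55552362 - 56.7900 * 0.98511194 * 0.42636368 = 6.9941

Answer: Price = 6.9941


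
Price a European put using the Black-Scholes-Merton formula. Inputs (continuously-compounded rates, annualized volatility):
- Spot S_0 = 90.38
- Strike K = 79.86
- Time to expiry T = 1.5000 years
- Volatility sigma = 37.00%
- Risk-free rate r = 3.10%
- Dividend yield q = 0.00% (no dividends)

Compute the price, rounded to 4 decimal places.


Answer: Price = 8.8790

Derivation:
d1 = (ln(S/K) + (r - q + 0.5*sigma^2) * T) / (sigma * sqrt(T)) = 0.60227194
d2 = d1 - sigma * sqrt(T) = 0.14911633
exp(-rT) = 0.95456456; exp(-qT) = 1.00000000
P = K * exp(-rT) * N(-d2) - S_0 * exp(-qT) * N(-d1)
N(-d1) = 0.27349657; N(-d2) = 0.44073092
P = 79.8600 * 0.95456456 * 0.44073092 - 90.3800 * 1.00000000 * 0.27349657 = 8.8790


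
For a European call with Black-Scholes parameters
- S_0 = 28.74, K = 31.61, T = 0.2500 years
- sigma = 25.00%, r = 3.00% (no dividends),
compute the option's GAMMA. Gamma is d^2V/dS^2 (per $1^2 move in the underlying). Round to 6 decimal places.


Answer: Gamma = 0.090543

Derivation:
d1 = -0.6389691646; d2 = -0.7639691646
phi(d1) = 0.3252766169; exp(-qT) = 1.0000000000; exp(-rT) = 0.9925280548
Gamma = exp(-qT) * phi(d1) / (S * sigma * sqrt(T)) = 1.0000000000 * 0.3252766169 / (28.7400 * 0.2500 * 0.5000000000) = 0.090543


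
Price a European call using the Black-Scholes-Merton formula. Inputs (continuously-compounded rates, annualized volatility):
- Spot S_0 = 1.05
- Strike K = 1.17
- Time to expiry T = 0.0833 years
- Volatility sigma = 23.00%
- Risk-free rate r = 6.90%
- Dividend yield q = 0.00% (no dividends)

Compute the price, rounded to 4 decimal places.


Answer: Price = 0.0019

Derivation:
d1 = (ln(S/K) + (r - q + 0.5*sigma^2) * T) / (sigma * sqrt(T)) = -1.51038834
d2 = d1 - sigma * sqrt(T) = -1.57677034
exp(-rT) = 0.99426879; exp(-qT) = 1.00000000
C = S_0 * exp(-qT) * N(d1) - K * exp(-rT) * N(d2)
N(d1) = 0.06547218; N(d2) = 0.05742419
C = 1.0500 * 1.00000000 * 0.06547218 - 1.1700 * 0.99426879 * 0.05742419 = 0.0019


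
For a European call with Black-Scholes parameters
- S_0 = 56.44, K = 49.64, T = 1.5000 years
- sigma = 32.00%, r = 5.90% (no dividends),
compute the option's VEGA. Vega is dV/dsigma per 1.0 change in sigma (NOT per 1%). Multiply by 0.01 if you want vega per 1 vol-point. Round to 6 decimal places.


Answer: Vega = 20.826264

Derivation:
d1 = 0.7493427139; d2 = 0.3574243551
phi(d1) = 0.3012858538; exp(-qT) = 1.0000000000; exp(-rT) = 0.9153031107
Vega = S * exp(-qT) * phi(d1) * sqrt(T) = 56.4400 * 1.0000000000 * 0.3012858538 * 1.2247448714 = 20.826264


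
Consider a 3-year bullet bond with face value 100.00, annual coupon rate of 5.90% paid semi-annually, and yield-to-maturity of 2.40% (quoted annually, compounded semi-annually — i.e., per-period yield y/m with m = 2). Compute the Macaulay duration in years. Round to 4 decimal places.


Answer: Macaulay duration = 2.8045 years

Derivation:
Coupon per period c = face * coupon_rate / m = 2.950000
Periods per year m = 2; per-period yield y/m = 0.012000
Number of cashflows N = 6
Cashflows (t years, CF_t, discount factor 1/(1+y/m)^(m*t), PV):
  t = 0.5000: CF_t = 2.950000, DF = 0.988142, PV = 2.915020
  t = 1.0000: CF_t = 2.950000, DF = 0.976425, PV = 2.880454
  t = 1.5000: CF_t = 2.950000, DF = 0.964847, PV = 2.846299
  t = 2.0000: CF_t = 2.950000, DF = 0.953406, PV = 2.812548
  t = 2.5000: CF_t = 2.950000, DF = 0.942101, PV = 2.779198
  t = 3.0000: CF_t = 102.950000, DF = 0.930930, PV = 95.839221
Price P = sum_t PV_t = 110.072740
Macaulay numerator sum_t t * PV_t:
  t * PV_t at t = 0.5000: 1.457510
  t * PV_t at t = 1.0000: 2.880454
  t * PV_t at t = 1.5000: 4.269448
  t * PV_t at t = 2.0000: 5.625096
  t * PV_t at t = 2.5000: 6.947994
  t * PV_t at t = 3.0000: 287.517664
Macaulay duration D = (sum_t t * PV_t) / P = 308.698167 / 110.072740 = 2.804492


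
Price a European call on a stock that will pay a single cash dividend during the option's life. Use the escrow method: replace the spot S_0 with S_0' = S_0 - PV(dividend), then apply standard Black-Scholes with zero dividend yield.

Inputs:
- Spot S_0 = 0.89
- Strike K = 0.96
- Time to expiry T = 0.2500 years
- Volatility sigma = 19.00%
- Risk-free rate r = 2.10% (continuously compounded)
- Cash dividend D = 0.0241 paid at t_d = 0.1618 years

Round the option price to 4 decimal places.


PV(D) = D * exp(-r * t_d) = 0.0241 * 0.99660797 = 0.02401825
S_0' = S_0 - PV(D) = 0.8900 - 0.02401825 = 0.86598175
d1 = (ln(S_0'/K) + (r + sigma^2/2)*T) / (sigma*sqrt(T)) = -0.98217845
d2 = d1 - sigma*sqrt(T) = -1.07717845
exp(-rT) = 0.99476376
N(d1) = 0.16300597; N(d2) = 0.14070028
C = S_0' * N(d1) - K * exp(-rT) * N(d2) = 0.86598175 * 0.16300597 - 0.9600 * 0.99476376 * 0.14070028 = 0.0068

Answer: Price = 0.0068


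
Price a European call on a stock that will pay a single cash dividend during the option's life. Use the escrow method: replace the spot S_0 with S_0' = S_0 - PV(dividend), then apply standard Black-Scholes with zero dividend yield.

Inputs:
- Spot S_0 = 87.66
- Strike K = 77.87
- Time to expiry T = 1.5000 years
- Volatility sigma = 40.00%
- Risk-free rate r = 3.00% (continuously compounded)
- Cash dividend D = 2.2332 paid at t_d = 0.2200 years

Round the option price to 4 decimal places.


PV(D) = D * exp(-r * t_d) = 2.2332 * 0.99342173 = 2.21850941
S_0' = S_0 - PV(D) = 87.6600 - 2.21850941 = 85.44149059
d1 = (ln(S_0'/K) + (r + sigma^2/2)*T) / (sigma*sqrt(T)) = 0.52621378
d2 = d1 - sigma*sqrt(T) = 0.03631583
exp(-rT) = 0.95599748
N(d1) = 0.70063016; N(d2) = 0.51448474
C = S_0' * N(d1) - K * exp(-rT) * N(d2) = 85.44149059 * 0.70063016 - 77.8700 * 0.95599748 * 0.51448474 = 21.5628

Answer: Price = 21.5628


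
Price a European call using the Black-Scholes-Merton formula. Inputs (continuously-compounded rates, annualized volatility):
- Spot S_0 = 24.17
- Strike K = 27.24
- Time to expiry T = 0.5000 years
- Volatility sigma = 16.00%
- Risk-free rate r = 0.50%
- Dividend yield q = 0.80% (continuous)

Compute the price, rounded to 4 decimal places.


d1 = (ln(S/K) + (r - q + 0.5*sigma^2) * T) / (sigma * sqrt(T)) = -1.01358707
d2 = d1 - sigma * sqrt(T) = -1.12672416
exp(-rT) = 0.99750312; exp(-qT) = 0.99600799
C = S_0 * exp(-qT) * N(d1) - K * exp(-rT) * N(d2)
N(d1) = 0.15538991; N(d2) = 0.12992956
C = 24.1700 * 0.99600799 * 0.15538991 - 27.2400 * 0.99750312 * 0.12992956 = 0.2103

Answer: Price = 0.2103


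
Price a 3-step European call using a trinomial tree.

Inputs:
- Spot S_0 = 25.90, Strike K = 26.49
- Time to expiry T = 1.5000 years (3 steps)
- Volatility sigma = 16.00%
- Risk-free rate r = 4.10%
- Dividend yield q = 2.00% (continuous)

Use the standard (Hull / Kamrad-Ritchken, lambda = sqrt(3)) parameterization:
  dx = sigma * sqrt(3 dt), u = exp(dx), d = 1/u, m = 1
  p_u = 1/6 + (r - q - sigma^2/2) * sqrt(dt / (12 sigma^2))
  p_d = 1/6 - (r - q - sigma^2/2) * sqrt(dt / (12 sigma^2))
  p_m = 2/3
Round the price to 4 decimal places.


Answer: Price = V(0,0) = 1.9872

Derivation:
dt = T/N = 0.500000; dx = sigma*sqrt(3*dt) = 0.195959
u = exp(dx) = 1.216477; d = 1/u = 0.822046
p_u = 0.177128, p_m = 0.666667, p_d = 0.156205
Discount per step: exp(-r*dt) = 0.979709
Stock lattice S(k, j) with j the centered position index:
  k=0: S(0,+0) = 25.9000
  k=1: S(1,-1) = 21.2910; S(1,+0) = 25.9000; S(1,+1) = 31.5068
  k=2: S(2,-2) = 17.5022; S(2,-1) = 21.2910; S(2,+0) = 25.9000; S(2,+1) = 31.5068; S(2,+2) = 38.3273
  k=3: S(3,-3) = 14.3876; S(3,-2) = 17.5022; S(3,-1) = 21.2910; S(3,+0) = 25.9000; S(3,+1) = 31.5068; S(3,+2) = 38.3273; S(3,+3) = 46.6242
Terminal payoffs V(N, j) = max(S_T - K, 0):
  V(3,-3) = 0.000000; V(3,-2) = 0.000000; V(3,-1) = 0.000000; V(3,+0) = 0.000000; V(3,+1) = 5.016761; V(3,+2) = 11.837258; V(3,+3) = 20.134237
Backward induction: V(k, j) = exp(-r*dt) * [p_u * V(k+1, j+1) + p_m * V(k+1, j) + p_d * V(k+1, j-1)]
  V(2,-2) = exp(-r*dt) * [p_u*0.000000 + p_m*0.000000 + p_d*0.000000] = 0.000000
  V(2,-1) = exp(-r*dt) * [p_u*0.000000 + p_m*0.000000 + p_d*0.000000] = 0.000000
  V(2,+0) = exp(-r*dt) * [p_u*5.016761 + p_m*0.000000 + p_d*0.000000] = 0.870578
  V(2,+1) = exp(-r*dt) * [p_u*11.837258 + p_m*5.016761 + p_d*0.000000] = 5.330808
  V(2,+2) = exp(-r*dt) * [p_u*20.134237 + p_m*11.837258 + p_d*5.016761] = 11.993092
  V(1,-1) = exp(-r*dt) * [p_u*0.870578 + p_m*0.000000 + p_d*0.000000] = 0.151075
  V(1,+0) = exp(-r*dt) * [p_u*5.330808 + p_m*0.870578 + p_d*0.000000] = 1.493684
  V(1,+1) = exp(-r*dt) * [p_u*11.993092 + p_m*5.330808 + p_d*0.870578] = 5.696196
  V(0,+0) = exp(-r*dt) * [p_u*5.696196 + p_m*1.493684 + p_d*0.151075] = 1.987186


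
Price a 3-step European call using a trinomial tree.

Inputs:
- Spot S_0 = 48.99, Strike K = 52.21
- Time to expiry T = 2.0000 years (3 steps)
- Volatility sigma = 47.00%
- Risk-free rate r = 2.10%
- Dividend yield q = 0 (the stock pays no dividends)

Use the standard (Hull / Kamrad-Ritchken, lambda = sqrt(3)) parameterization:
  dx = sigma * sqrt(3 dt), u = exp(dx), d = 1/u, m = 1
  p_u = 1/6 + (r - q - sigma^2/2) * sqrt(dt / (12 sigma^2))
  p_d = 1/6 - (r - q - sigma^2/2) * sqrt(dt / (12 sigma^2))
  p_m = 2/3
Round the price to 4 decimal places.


dt = T/N = 0.666667; dx = sigma*sqrt(3*dt) = 0.664680
u = exp(dx) = 1.943869; d = 1/u = 0.514438
p_u = 0.121808, p_m = 0.666667, p_d = 0.211525
Discount per step: exp(-r*dt) = 0.986098
Stock lattice S(k, j) with j the centered position index:
  k=0: S(0,+0) = 48.9900
  k=1: S(1,-1) = 25.2023; S(1,+0) = 48.9900; S(1,+1) = 95.2301
  k=2: S(2,-2) = 12.9650; S(2,-1) = 25.2023; S(2,+0) = 48.9900; S(2,+1) = 95.2301; S(2,+2) = 185.1149
  k=3: S(3,-3) = 6.6697; S(3,-2) = 12.9650; S(3,-1) = 25.2023; S(3,+0) = 48.9900; S(3,+1) = 95.2301; S(3,+2) = 185.1149; S(3,+3) = 359.8392
Terminal payoffs V(N, j) = max(S_T - K, 0):
  V(3,-3) = 0.000000; V(3,-2) = 0.000000; V(3,-1) = 0.000000; V(3,+0) = 0.000000; V(3,+1) = 43.020148; V(3,+2) = 132.904943; V(3,+3) = 307.629219
Backward induction: V(k, j) = exp(-r*dt) * [p_u * V(k+1, j+1) + p_m * V(k+1, j) + p_d * V(k+1, j-1)]
  V(2,-2) = exp(-r*dt) * [p_u*0.000000 + p_m*0.000000 + p_d*0.000000] = 0.000000
  V(2,-1) = exp(-r*dt) * [p_u*0.000000 + p_m*0.000000 + p_d*0.000000] = 0.000000
  V(2,+0) = exp(-r*dt) * [p_u*43.020148 + p_m*0.000000 + p_d*0.000000] = 5.167347
  V(2,+1) = exp(-r*dt) * [p_u*132.904943 + p_m*43.020148 + p_d*0.000000] = 44.245196
  V(2,+2) = exp(-r*dt) * [p_u*307.629219 + p_m*132.904943 + p_d*43.020148] = 133.295587
  V(1,-1) = exp(-r*dt) * [p_u*5.167347 + p_m*0.000000 + p_d*0.000000] = 0.620674
  V(1,+0) = exp(-r*dt) * [p_u*44.245196 + p_m*5.167347 + p_d*0.000000] = 8.711499
  V(1,+1) = exp(-r*dt) * [p_u*133.295587 + p_m*44.245196 + p_d*5.167347] = 46.175293
  V(0,+0) = exp(-r*dt) * [p_u*46.175293 + p_m*8.711499 + p_d*0.620674] = 11.402714

Answer: Price = V(0,0) = 11.4027


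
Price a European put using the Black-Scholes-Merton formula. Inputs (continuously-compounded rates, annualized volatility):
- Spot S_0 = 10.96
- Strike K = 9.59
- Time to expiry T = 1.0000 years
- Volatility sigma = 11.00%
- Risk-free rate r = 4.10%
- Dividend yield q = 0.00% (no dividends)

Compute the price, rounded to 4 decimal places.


Answer: Price = 0.0265

Derivation:
d1 = (ln(S/K) + (r - q + 0.5*sigma^2) * T) / (sigma * sqrt(T)) = 1.64164902
d2 = d1 - sigma * sqrt(T) = 1.53164902
exp(-rT) = 0.95982913; exp(-qT) = 1.00000000
P = K * exp(-rT) * N(-d2) - S_0 * exp(-qT) * N(-d1)
N(-d1) = 0.05033138; N(-d2) = 0.06280453
P = 9.5900 * 0.95982913 * 0.06280453 - 10.9600 * 1.00000000 * 0.05033138 = 0.0265


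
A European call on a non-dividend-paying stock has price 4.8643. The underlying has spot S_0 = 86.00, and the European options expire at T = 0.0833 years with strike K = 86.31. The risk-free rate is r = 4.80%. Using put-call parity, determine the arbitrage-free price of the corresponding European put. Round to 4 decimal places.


Put-call parity: C - P = S_0 * exp(-qT) - K * exp(-rT).
S_0 * exp(-qT) = 86.0000 * 1.00000000 = 86.00000000
K * exp(-rT) = 86.3100 * 0.99600958 = 85.96558711
P = C - S*exp(-qT) + K*exp(-rT)
P = 4.8643 - 86.00000000 + 85.96558711 = 4.8299

Answer: Put price = 4.8299


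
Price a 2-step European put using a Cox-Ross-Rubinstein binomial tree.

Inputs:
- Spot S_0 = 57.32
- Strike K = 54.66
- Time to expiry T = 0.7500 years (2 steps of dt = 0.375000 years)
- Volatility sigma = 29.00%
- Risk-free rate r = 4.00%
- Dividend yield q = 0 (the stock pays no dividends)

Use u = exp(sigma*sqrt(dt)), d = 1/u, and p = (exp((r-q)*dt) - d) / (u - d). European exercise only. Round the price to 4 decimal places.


dt = T/N = 0.375000
u = exp(sigma*sqrt(dt)) = 1.194333; d = 1/u = 0.837287
p = (exp((r-q)*dt) - d) / (u - d) = 0.498047
Discount per step: exp(-r*dt) = 0.985112
Stock lattice S(k, i) with i counting down-moves:
  k=0: S(0,0) = 57.3200
  k=1: S(1,0) = 68.4592; S(1,1) = 47.9933
  k=2: S(2,0) = 81.7631; S(2,1) = 57.3200; S(2,2) = 40.1842
Terminal payoffs V(N, i) = max(K - S_T, 0):
  V(2,0) = 0.000000; V(2,1) = 0.000000; V(2,2) = 14.475812
Backward induction: V(k, i) = exp(-r*dt) * [p * V(k+1, i) + (1-p) * V(k+1, i+1)].
  V(1,0) = exp(-r*dt) * [p*0.000000 + (1-p)*0.000000] = 0.000000
  V(1,1) = exp(-r*dt) * [p*0.000000 + (1-p)*14.475812] = 7.157992
  V(0,0) = exp(-r*dt) * [p*0.000000 + (1-p)*7.157992] = 3.539481

Answer: Price = V(0,0) = 3.5395


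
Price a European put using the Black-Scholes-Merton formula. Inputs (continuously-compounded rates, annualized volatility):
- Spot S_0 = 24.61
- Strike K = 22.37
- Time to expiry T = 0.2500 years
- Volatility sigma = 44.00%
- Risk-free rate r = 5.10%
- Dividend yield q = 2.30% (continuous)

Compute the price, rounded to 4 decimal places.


Answer: Price = 1.0637

Derivation:
d1 = (ln(S/K) + (r - q + 0.5*sigma^2) * T) / (sigma * sqrt(T)) = 0.57560040
d2 = d1 - sigma * sqrt(T) = 0.35560040
exp(-rT) = 0.98733094; exp(-qT) = 0.99426650
P = K * exp(-rT) * N(-d2) - S_0 * exp(-qT) * N(-d1)
N(-d1) = 0.28244265; N(-d2) = 0.36106992
P = 22.3700 * 0.98733094 * 0.36106992 - 24.6100 * 0.99426650 * 0.28244265 = 1.0637


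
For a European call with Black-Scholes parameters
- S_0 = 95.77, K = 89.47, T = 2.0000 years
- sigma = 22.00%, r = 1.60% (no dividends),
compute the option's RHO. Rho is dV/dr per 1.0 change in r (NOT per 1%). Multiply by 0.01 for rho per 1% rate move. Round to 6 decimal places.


Answer: Rho = 98.076573

Derivation:
d1 = 0.4771238682; d2 = 0.1659968845
phi(d1) = 0.3560222230; exp(-qT) = 1.0000000000; exp(-rT) = 0.9685065821
N(d2) = 0.5659202990
Rho = K*T*exp(-rT)*N(d2) = 89.4700 * 2.0000 * 0.9685065821 * 0.5659202990 = 98.076573


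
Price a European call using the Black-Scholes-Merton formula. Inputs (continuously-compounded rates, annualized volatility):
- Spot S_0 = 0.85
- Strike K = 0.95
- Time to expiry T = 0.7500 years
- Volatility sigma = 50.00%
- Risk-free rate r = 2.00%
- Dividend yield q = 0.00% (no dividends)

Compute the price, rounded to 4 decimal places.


Answer: Price = 0.1138

Derivation:
d1 = (ln(S/K) + (r - q + 0.5*sigma^2) * T) / (sigma * sqrt(T)) = -0.00571723
d2 = d1 - sigma * sqrt(T) = -0.43872994
exp(-rT) = 0.98511194; exp(-qT) = 1.00000000
C = S_0 * exp(-qT) * N(d1) - K * exp(-rT) * N(d2)
N(d1) = 0.49771917; N(d2) = 0.33042862
C = 0.8500 * 1.00000000 * 0.49771917 - 0.9500 * 0.98511194 * 0.33042862 = 0.1138


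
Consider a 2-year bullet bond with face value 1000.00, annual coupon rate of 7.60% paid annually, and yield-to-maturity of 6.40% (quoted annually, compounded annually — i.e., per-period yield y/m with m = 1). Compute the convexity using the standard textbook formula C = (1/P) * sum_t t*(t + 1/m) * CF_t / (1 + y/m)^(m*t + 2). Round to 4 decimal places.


Answer: Convexity = 5.0529

Derivation:
Coupon per period c = face * coupon_rate / m = 76.000000
Periods per year m = 1; per-period yield y/m = 0.064000
Number of cashflows N = 2
Cashflows (t years, CF_t, discount factor 1/(1+y/m)^(m*t), PV):
  t = 1.0000: CF_t = 76.000000, DF = 0.939850, PV = 71.428571
  t = 2.0000: CF_t = 1076.000000, DF = 0.883317, PV = 950.449432
Price P = sum_t PV_t = 1021.878003
Convexity numerator sum_t t*(t + 1/m) * CF_t / (1+y/m)^(m*t + 2):
  t = 1.0000: term = 126.188188
  t = 2.0000: term = 5037.290646
Convexity = (1/P) * sum = 5163.478834 / 1021.878003 = 5.052931


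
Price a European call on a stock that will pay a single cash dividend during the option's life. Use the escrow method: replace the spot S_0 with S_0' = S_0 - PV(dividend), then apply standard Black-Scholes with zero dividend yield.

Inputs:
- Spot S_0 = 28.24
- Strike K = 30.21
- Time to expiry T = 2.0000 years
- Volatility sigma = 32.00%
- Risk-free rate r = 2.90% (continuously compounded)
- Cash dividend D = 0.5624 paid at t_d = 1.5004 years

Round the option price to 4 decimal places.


PV(D) = D * exp(-r * t_d) = 0.5624 * 0.95742145 = 0.53845382
S_0' = S_0 - PV(D) = 28.2400 - 0.53845382 = 27.70154618
d1 = (ln(S_0'/K) + (r + sigma^2/2)*T) / (sigma*sqrt(T)) = 0.16288920
d2 = d1 - sigma*sqrt(T) = -0.28965914
exp(-rT) = 0.94364995
N(d1) = 0.56469716; N(d2) = 0.38603851
C = S_0' * N(d1) - K * exp(-rT) * N(d2) = 27.70154618 * 0.56469716 - 30.2100 * 0.94364995 * 0.38603851 = 4.6379

Answer: Price = 4.6379


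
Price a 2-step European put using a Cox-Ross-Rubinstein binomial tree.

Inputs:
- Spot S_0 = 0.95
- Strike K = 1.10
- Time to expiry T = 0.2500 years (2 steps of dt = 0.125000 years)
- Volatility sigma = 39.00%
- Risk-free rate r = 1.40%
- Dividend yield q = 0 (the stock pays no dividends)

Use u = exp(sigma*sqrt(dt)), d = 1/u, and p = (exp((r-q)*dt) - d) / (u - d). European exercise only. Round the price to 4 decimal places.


dt = T/N = 0.125000
u = exp(sigma*sqrt(dt)) = 1.147844; d = 1/u = 0.871198
p = (exp((r-q)*dt) - d) / (u - d) = 0.471914
Discount per step: exp(-r*dt) = 0.998252
Stock lattice S(k, i) with i counting down-moves:
  k=0: S(0,0) = 0.9500
  k=1: S(1,0) = 1.0905; S(1,1) = 0.8276
  k=2: S(2,0) = 1.2517; S(2,1) = 0.9500; S(2,2) = 0.7210
Terminal payoffs V(N, i) = max(K - S_T, 0):
  V(2,0) = 0.000000; V(2,1) = 0.150000; V(2,2) = 0.378963
Backward induction: V(k, i) = exp(-r*dt) * [p * V(k+1, i) + (1-p) * V(k+1, i+1)].
  V(1,0) = exp(-r*dt) * [p*0.000000 + (1-p)*0.150000] = 0.079074
  V(1,1) = exp(-r*dt) * [p*0.150000 + (1-p)*0.378963] = 0.270438
  V(0,0) = exp(-r*dt) * [p*0.079074 + (1-p)*0.270438] = 0.179816

Answer: Price = V(0,0) = 0.1798


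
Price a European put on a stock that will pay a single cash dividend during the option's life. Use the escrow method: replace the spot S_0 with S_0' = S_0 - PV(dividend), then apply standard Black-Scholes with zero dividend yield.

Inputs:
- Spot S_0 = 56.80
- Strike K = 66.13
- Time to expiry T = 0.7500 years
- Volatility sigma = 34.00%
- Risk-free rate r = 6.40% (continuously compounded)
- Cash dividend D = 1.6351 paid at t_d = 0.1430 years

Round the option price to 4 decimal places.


PV(D) = D * exp(-r * t_d) = 1.6351 * 0.99088975 = 1.62020383
S_0' = S_0 - PV(D) = 56.8000 - 1.62020383 = 55.17979617
d1 = (ln(S_0'/K) + (r + sigma^2/2)*T) / (sigma*sqrt(T)) = -0.30455440
d2 = d1 - sigma*sqrt(T) = -0.59900303
exp(-rT) = 0.95313379
N(-d1) = 0.61964722; N(-d2) = 0.72541457
P = K * exp(-rT) * N(-d2) - S_0' * N(-d1) = 66.1300 * 0.95313379 * 0.72541457 - 55.17979617 * 0.61964722 = 11.5314

Answer: Price = 11.5314
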